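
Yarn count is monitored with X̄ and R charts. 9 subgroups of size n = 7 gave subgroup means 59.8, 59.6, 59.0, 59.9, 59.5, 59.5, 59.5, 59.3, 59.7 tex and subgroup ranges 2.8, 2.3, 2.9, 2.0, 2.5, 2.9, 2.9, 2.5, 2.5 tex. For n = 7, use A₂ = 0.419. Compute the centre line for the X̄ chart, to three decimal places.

X̄̄ = (59.8 + 59.6 + 59.0 + 59.9 + 59.5 + 59.5 + 59.5 + 59.3 + 59.7) / 9 = 535.8000 / 9 = 59.5333
CL = X̄̄ = 59.5333

59.533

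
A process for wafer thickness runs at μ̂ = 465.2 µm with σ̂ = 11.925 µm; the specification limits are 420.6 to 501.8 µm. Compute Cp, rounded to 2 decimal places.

Cp = (USL − LSL) / (6σ̂) = (501.8 − 420.6) / (6 × 11.925) = 81.2000 / 71.5500 = 1.1349

1.13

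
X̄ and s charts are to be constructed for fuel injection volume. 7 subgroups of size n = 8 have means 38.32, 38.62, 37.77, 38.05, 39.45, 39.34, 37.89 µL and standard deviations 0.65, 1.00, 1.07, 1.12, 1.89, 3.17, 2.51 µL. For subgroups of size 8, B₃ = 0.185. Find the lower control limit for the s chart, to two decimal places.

0.30

s̄ = (0.65 + 1.00 + 1.07 + 1.12 + 1.89 + 3.17 + 2.51) / 7 = 1.6300
LCL_s = B₃·s̄ = 0.185 × 1.6300 = 0.3016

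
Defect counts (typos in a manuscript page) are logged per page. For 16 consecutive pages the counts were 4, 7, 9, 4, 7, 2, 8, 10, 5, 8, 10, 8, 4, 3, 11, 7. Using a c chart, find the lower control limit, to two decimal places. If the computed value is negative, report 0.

0.00

c̄ = (4 + 7 + 9 + 4 + 7 + 2 + 8 + 10 + 5 + 8 + 10 + 8 + 4 + 3 + 11 + 7) / 16 = 107 / 16 = 6.6875
LCL = c̄ − 3√c̄ = 6.6875 − 3 × 2.5860 = -1.0706 → 0 (cannot be negative)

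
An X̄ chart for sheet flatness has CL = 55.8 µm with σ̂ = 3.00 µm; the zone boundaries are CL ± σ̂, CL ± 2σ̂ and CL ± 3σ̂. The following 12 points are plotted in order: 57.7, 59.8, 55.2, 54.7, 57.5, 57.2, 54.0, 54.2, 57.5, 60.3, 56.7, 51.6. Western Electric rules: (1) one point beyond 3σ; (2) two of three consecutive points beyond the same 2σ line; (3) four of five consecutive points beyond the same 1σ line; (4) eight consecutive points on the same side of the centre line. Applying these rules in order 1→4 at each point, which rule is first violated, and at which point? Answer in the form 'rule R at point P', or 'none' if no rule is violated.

Zone of each point (C = within 1σ̂, B = 1σ̂–2σ̂, A = 2σ̂–3σ̂, * = beyond 3σ̂; sign = side of CL): 1:+C, 2:+B, 3:-C, 4:-C, 5:+C, 6:+C, 7:-C, 8:-C, 9:+C, 10:+B, 11:+C, 12:-B
No rule fires across all 12 points.

none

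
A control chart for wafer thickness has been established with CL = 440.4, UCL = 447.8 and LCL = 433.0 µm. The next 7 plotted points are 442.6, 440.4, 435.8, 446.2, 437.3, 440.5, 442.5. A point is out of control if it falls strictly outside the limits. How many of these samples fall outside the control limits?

All 7 points lie within [433.0, 447.8].

0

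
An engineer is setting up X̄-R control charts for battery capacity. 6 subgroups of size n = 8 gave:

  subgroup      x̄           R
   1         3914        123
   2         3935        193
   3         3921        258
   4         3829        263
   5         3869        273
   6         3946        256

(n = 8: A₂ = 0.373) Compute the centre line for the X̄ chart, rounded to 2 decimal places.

3902.33

X̄̄ = (3914 + 3935 + 3921 + 3829 + 3869 + 3946) / 6 = 23414.0000 / 6 = 3902.3333
CL = X̄̄ = 3902.3333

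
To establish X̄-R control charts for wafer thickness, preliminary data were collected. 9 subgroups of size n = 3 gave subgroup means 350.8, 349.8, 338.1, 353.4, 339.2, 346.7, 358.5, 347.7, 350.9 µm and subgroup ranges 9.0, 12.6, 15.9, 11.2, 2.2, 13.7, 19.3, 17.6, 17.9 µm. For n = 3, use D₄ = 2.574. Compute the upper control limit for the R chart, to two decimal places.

R̄ = (9.0 + 12.6 + 15.9 + 11.2 + 2.2 + 13.7 + 19.3 + 17.6 + 17.9) / 9 = 119.4000 / 9 = 13.2667
UCL_R = D₄·R̄ = 2.574 × 13.2667 = 34.1484

34.15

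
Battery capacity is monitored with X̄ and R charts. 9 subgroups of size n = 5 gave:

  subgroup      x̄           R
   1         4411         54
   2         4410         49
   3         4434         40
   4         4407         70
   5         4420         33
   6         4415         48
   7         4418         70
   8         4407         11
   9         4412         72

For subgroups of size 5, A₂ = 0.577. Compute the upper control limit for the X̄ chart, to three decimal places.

X̄̄ = (4411 + 4410 + 4434 + 4407 + 4420 + 4415 + 4418 + 4407 + 4412) / 9 = 39734.0000 / 9 = 4414.8889
R̄ = (54 + 49 + 40 + 70 + 33 + 48 + 70 + 11 + 72) / 9 = 447.0000 / 9 = 49.6667
UCL = X̄̄ + A₂·R̄ = 4414.8889 + 0.577 × 49.6667 = 4443.5466

4443.547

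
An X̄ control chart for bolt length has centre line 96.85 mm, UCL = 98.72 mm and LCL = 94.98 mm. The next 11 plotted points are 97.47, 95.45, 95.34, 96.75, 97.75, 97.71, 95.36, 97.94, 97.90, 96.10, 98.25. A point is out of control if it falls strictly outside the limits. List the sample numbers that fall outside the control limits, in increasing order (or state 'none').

All 11 points lie within [94.98, 98.72].

none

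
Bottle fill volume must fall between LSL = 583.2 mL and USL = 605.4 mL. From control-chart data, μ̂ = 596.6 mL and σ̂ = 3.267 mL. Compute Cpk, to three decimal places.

0.898

Cpu = (USL − μ̂) / (3σ̂) = (605.4 − 596.6) / (3 × 3.267) = 0.8979; Cpl = (μ̂ − LSL) / (3σ̂) = (596.6 − 583.2) / (3 × 3.267) = 1.3672; Cpk = min(Cpu, Cpl) = 0.8979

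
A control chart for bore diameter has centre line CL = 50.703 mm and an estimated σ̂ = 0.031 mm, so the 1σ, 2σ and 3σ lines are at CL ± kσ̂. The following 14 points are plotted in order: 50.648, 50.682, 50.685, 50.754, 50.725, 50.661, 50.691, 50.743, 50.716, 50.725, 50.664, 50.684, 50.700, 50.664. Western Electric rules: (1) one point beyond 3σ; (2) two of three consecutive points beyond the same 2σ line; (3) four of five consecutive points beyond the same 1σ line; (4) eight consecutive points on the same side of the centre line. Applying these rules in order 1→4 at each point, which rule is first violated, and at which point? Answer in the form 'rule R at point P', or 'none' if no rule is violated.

Zone of each point (C = within 1σ̂, B = 1σ̂–2σ̂, A = 2σ̂–3σ̂, * = beyond 3σ̂; sign = side of CL): 1:-B, 2:-C, 3:-C, 4:+B, 5:+C, 6:-B, 7:-C, 8:+B, 9:+C, 10:+C, 11:-B, 12:-C, 13:-C, 14:-B
No rule fires across all 14 points.

none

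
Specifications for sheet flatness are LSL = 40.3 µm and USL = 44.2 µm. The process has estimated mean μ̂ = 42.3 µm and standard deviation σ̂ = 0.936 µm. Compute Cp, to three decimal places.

Cp = (USL − LSL) / (6σ̂) = (44.2 − 40.3) / (6 × 0.936) = 3.9000 / 5.6160 = 0.6944

0.694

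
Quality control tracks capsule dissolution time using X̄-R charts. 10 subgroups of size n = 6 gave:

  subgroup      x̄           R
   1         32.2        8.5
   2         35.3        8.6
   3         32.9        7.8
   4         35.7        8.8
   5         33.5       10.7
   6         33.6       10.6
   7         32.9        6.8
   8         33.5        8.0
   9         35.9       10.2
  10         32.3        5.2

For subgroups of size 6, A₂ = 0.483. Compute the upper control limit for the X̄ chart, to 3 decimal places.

X̄̄ = (32.2 + 35.3 + 32.9 + 35.7 + 33.5 + 33.6 + 32.9 + 33.5 + 35.9 + 32.3) / 10 = 337.8000 / 10 = 33.7800
R̄ = (8.5 + 8.6 + 7.8 + 8.8 + 10.7 + 10.6 + 6.8 + 8.0 + 10.2 + 5.2) / 10 = 85.2000 / 10 = 8.5200
UCL = X̄̄ + A₂·R̄ = 33.7800 + 0.483 × 8.5200 = 37.8952

37.895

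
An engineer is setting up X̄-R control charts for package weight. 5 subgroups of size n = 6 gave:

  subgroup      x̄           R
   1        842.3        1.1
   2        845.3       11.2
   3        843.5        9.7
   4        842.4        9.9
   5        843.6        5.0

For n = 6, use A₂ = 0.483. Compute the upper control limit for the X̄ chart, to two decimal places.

846.98

X̄̄ = (842.3 + 845.3 + 843.5 + 842.4 + 843.6) / 5 = 4217.1000 / 5 = 843.4200
R̄ = (1.1 + 11.2 + 9.7 + 9.9 + 5.0) / 5 = 36.9000 / 5 = 7.3800
UCL = X̄̄ + A₂·R̄ = 843.4200 + 0.483 × 7.3800 = 846.9845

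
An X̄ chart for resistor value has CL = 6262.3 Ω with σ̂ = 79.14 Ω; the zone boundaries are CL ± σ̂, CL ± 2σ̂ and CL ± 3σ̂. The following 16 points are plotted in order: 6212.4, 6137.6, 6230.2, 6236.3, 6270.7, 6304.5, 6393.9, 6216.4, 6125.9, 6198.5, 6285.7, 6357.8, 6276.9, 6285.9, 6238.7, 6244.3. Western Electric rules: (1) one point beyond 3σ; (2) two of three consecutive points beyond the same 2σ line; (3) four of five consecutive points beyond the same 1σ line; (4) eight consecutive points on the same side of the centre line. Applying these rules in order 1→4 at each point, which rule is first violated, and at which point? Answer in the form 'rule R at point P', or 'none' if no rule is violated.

Zone of each point (C = within 1σ̂, B = 1σ̂–2σ̂, A = 2σ̂–3σ̂, * = beyond 3σ̂; sign = side of CL): 1:-C, 2:-B, 3:-C, 4:-C, 5:+C, 6:+C, 7:+B, 8:-C, 9:-B, 10:-C, 11:+C, 12:+B, 13:+C, 14:+C, 15:-C, 16:-C
No rule fires across all 16 points.

none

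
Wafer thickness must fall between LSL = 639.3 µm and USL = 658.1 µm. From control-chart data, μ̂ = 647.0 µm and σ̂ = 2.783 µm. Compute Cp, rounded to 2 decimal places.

Cp = (USL − LSL) / (6σ̂) = (658.1 − 639.3) / (6 × 2.783) = 18.8000 / 16.6980 = 1.1259

1.13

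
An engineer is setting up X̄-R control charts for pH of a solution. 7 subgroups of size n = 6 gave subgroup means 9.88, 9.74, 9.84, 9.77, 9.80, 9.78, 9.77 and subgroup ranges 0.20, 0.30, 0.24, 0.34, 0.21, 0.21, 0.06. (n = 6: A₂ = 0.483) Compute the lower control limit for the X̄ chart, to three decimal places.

X̄̄ = (9.88 + 9.74 + 9.84 + 9.77 + 9.80 + 9.78 + 9.77) / 7 = 68.5800 / 7 = 9.7971
R̄ = (0.20 + 0.30 + 0.24 + 0.34 + 0.21 + 0.21 + 0.06) / 7 = 1.5600 / 7 = 0.2229
LCL = X̄̄ − A₂·R̄ = 9.7971 − 0.483 × 0.2229 = 9.6895

9.690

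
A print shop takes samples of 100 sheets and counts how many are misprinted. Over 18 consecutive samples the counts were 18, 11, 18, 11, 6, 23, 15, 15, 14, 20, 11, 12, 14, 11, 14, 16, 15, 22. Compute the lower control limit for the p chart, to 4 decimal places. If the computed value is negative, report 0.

0.0413

p̄ = Σdᵢ / (k·n) = 266 / (18 × 100) = 0.14778
LCL = p̄ − 3·√(p̄(1−p̄)/n) = 0.14778 − 3 × 0.03549 = 0.04131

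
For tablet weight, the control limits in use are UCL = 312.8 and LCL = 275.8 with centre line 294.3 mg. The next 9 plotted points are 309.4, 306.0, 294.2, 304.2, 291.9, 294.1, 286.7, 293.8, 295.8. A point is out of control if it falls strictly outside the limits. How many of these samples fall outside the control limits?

All 9 points lie within [275.8, 312.8].

0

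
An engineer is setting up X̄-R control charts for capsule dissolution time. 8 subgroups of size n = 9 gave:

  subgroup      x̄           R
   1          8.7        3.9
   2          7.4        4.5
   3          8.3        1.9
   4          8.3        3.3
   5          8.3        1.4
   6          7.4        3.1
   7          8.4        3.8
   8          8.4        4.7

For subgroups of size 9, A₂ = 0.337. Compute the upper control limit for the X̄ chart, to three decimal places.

9.271

X̄̄ = (8.7 + 7.4 + 8.3 + 8.3 + 8.3 + 7.4 + 8.4 + 8.4) / 8 = 65.2000 / 8 = 8.1500
R̄ = (3.9 + 4.5 + 1.9 + 3.3 + 1.4 + 3.1 + 3.8 + 4.7) / 8 = 26.6000 / 8 = 3.3250
UCL = X̄̄ + A₂·R̄ = 8.1500 + 0.337 × 3.3250 = 9.2705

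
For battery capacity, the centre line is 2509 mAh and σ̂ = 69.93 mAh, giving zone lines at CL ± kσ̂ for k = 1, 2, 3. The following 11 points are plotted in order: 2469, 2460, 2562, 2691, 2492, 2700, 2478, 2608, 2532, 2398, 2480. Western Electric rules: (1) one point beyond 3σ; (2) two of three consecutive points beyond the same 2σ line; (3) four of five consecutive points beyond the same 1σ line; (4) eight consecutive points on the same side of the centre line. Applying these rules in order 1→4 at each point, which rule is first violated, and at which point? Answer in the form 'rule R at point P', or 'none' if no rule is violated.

Zone of each point (C = within 1σ̂, B = 1σ̂–2σ̂, A = 2σ̂–3σ̂, * = beyond 3σ̂; sign = side of CL): 1:-C, 2:-C, 3:+C, 4:+A, 5:-C, 6:+A, 7:-C, 8:+B, 9:+C, 10:-B, 11:-C
Rule 2 (two of three consecutive points beyond the same 2σ limit) is satisfied at point 6.

rule 2 at point 6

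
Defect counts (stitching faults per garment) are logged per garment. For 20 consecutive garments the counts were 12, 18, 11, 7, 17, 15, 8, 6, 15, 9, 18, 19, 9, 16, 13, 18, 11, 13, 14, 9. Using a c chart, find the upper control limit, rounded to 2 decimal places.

c̄ = (12 + 18 + 11 + 7 + 17 + 15 + 8 + 6 + 15 + 9 + 18 + 19 + 9 + 16 + 13 + 18 + 11 + 13 + 14 + 9) / 20 = 258 / 20 = 12.9000
UCL = c̄ + 3√c̄ = 12.9000 + 3 × √12.9000 = 12.9000 + 3 × 3.5917 = 23.6750

23.67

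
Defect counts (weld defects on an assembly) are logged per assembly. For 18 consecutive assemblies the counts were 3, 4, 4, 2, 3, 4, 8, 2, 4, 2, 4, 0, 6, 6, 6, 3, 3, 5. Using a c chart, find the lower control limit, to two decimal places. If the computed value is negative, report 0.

0.00

c̄ = (3 + 4 + 4 + 2 + 3 + 4 + 8 + 2 + 4 + 2 + 4 + 0 + 6 + 6 + 6 + 3 + 3 + 5) / 18 = 69 / 18 = 3.8333
LCL = c̄ − 3√c̄ = 3.8333 − 3 × 1.9579 = -2.0403 → 0 (cannot be negative)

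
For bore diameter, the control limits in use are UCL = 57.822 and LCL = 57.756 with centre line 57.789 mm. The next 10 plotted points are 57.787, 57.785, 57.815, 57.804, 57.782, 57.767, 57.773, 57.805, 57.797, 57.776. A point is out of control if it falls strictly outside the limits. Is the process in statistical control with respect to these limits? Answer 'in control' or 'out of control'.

in control

All 10 points lie within [57.756, 57.822].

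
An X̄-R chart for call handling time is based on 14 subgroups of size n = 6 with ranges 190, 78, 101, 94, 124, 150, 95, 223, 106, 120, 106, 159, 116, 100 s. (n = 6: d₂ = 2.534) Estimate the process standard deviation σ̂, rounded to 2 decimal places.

49.67

R̄ = (190 + 78 + 101 + 94 + 124 + 150 + 95 + 223 + 106 + 120 + 106 + 159 + 116 + 100) / 14 = 125.8571
σ̂ = R̄ / d₂ = 125.8571 / 2.534 = 49.6674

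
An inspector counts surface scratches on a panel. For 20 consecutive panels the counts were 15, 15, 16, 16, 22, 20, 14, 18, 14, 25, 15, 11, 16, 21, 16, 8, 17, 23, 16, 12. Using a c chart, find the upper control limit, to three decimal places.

28.686

c̄ = (15 + 15 + 16 + 16 + 22 + 20 + 14 + 18 + 14 + 25 + 15 + 11 + 16 + 21 + 16 + 8 + 17 + 23 + 16 + 12) / 20 = 330 / 20 = 16.5000
UCL = c̄ + 3√c̄ = 16.5000 + 3 × √16.5000 = 16.5000 + 3 × 4.0620 = 28.6861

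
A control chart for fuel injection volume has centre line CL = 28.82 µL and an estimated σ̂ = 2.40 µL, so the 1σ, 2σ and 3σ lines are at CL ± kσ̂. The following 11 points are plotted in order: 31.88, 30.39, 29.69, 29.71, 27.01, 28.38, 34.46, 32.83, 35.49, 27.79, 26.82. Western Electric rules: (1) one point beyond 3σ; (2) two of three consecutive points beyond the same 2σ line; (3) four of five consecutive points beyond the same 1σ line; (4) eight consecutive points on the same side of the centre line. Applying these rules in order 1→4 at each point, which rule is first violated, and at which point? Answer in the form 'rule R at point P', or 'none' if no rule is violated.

Zone of each point (C = within 1σ̂, B = 1σ̂–2σ̂, A = 2σ̂–3σ̂, * = beyond 3σ̂; sign = side of CL): 1:+B, 2:+C, 3:+C, 4:+C, 5:-C, 6:-C, 7:+A, 8:+B, 9:+A, 10:-C, 11:-C
Rule 2 (two of three consecutive points beyond the same 2σ limit) is satisfied at point 9.

rule 2 at point 9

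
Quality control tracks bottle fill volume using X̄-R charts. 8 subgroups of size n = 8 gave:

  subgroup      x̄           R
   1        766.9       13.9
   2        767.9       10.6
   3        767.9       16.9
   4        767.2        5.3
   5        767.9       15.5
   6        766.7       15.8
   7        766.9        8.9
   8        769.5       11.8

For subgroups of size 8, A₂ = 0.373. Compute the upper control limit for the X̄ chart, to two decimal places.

X̄̄ = (766.9 + 767.9 + 767.9 + 767.2 + 767.9 + 766.7 + 766.9 + 769.5) / 8 = 6140.9000 / 8 = 767.6125
R̄ = (13.9 + 10.6 + 16.9 + 5.3 + 15.5 + 15.8 + 8.9 + 11.8) / 8 = 98.7000 / 8 = 12.3375
UCL = X̄̄ + A₂·R̄ = 767.6125 + 0.373 × 12.3375 = 772.2144

772.21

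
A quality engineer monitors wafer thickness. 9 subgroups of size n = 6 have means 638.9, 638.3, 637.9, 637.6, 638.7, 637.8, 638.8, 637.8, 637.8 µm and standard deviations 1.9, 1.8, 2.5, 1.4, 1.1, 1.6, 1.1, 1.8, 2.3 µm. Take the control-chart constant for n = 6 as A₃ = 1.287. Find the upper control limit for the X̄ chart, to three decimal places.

X̄̄ = (638.9 + 638.3 + 637.9 + 637.6 + 638.7 + 637.8 + 638.8 + 637.8 + 637.8) / 9 = 638.1778
s̄ = (1.9 + 1.8 + 2.5 + 1.4 + 1.1 + 1.6 + 1.1 + 1.8 + 2.3) / 9 = 1.7222
UCL = X̄̄ + A₃·s̄ = 638.1778 + 1.287 × 1.7222 = 640.3943

640.394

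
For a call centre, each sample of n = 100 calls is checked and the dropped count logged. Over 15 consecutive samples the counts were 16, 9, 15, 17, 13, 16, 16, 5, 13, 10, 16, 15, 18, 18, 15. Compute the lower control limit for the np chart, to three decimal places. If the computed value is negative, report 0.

p̄ = Σdᵢ / (k·n) = 212 / (15 × 100) = 0.14133
LCL = np̄ − 3·√(np̄(1−p̄)) = 14.1333 − 3 × 3.4837 = 3.6824

3.682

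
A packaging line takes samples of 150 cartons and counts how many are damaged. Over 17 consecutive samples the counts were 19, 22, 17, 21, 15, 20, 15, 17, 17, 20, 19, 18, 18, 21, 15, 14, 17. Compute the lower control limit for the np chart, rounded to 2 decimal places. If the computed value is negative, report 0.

p̄ = Σdᵢ / (k·n) = 305 / (17 × 150) = 0.11961
LCL = np̄ − 3·√(np̄(1−p̄)) = 17.9412 − 3 × 3.9743 = 6.0182

6.02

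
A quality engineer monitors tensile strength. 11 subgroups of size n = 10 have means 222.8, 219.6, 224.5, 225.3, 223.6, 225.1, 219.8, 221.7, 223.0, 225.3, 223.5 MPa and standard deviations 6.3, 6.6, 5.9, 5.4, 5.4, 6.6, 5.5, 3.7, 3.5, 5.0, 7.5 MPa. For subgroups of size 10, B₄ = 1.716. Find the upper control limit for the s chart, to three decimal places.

9.578

s̄ = (6.3 + 6.6 + 5.9 + 5.4 + 5.4 + 6.6 + 5.5 + 3.7 + 3.5 + 5.0 + 7.5) / 11 = 5.5818
UCL_s = B₄·s̄ = 1.716 × 5.5818 = 9.5784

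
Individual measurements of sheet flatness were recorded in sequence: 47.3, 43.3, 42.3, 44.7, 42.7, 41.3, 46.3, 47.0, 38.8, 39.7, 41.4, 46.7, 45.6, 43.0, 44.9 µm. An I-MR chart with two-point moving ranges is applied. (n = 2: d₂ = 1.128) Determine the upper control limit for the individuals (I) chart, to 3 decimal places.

X̄ = (47.3 + 43.3 + 42.3 + 44.7 + 42.7 + 41.3 + 46.3 + 47.0 + 38.8 + 39.7 + 41.4 + 46.7 + 45.6 + 43.0 + 44.9) / 15 = 43.6667
Moving ranges: 4.0, 1.0, 2.4, 2.0, 1.4, 5.0, 0.7, 8.2, 0.9, 1.7, 5.3, 1.1, 2.6, 1.9; M̄R̄ = 38.2000 / 14 = 2.7286
UCL = X̄ + 3·M̄R̄/d₂ = 43.6667 + 3 × 2.7286 / 1.128 = 50.9235

50.924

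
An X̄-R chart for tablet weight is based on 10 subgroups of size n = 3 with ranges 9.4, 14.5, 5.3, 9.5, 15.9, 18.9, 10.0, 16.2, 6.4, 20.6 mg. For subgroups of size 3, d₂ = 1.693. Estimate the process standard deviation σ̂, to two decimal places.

7.48

R̄ = (9.4 + 14.5 + 5.3 + 9.5 + 15.9 + 18.9 + 10.0 + 16.2 + 6.4 + 20.6) / 10 = 12.6700
σ̂ = R̄ / d₂ = 12.6700 / 1.693 = 7.4838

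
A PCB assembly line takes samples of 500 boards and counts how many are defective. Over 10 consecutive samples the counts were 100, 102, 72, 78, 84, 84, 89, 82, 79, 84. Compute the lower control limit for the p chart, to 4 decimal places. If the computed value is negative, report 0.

0.1203

p̄ = Σdᵢ / (k·n) = 854 / (10 × 500) = 0.17080
LCL = p̄ − 3·√(p̄(1−p̄)/n) = 0.17080 − 3 × 0.01683 = 0.12031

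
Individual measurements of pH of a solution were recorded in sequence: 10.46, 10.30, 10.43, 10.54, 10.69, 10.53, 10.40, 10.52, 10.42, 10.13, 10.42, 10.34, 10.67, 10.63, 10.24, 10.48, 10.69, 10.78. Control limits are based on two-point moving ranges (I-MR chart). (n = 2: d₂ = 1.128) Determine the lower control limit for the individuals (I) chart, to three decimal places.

X̄ = (10.46 + 10.30 + 10.43 + 10.54 + 10.69 + 10.53 + 10.40 + 10.52 + 10.42 + 10.13 + 10.42 + 10.34 + 10.67 + 10.63 + 10.24 + 10.48 + 10.69 + 10.78) / 18 = 10.4817
Moving ranges: 0.16, 0.13, 0.11, 0.15, 0.16, 0.13, 0.12, 0.10, 0.29, 0.29, 0.08, 0.33, 0.04, 0.39, 0.24, 0.21, 0.09; M̄R̄ = 3.0200 / 17 = 0.1776
LCL = X̄ − 3·M̄R̄/d₂ = 10.4817 − 3 × 0.1776 / 1.128 = 10.0092

10.009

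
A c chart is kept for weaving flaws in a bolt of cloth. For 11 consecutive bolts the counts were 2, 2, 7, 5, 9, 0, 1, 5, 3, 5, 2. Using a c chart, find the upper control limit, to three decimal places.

9.519

c̄ = (2 + 2 + 7 + 5 + 9 + 0 + 1 + 5 + 3 + 5 + 2) / 11 = 41 / 11 = 3.7273
UCL = c̄ + 3√c̄ = 3.7273 + 3 × √3.7273 = 3.7273 + 3 × 1.9306 = 9.5191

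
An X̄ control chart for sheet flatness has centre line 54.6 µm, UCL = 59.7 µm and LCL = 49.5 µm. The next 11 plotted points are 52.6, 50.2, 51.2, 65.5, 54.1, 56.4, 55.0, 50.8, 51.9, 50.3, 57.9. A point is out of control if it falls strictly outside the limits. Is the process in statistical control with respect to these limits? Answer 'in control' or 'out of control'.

Compare each point to [49.5, 59.7]: sample 4 = 65.5 > UCL.

out of control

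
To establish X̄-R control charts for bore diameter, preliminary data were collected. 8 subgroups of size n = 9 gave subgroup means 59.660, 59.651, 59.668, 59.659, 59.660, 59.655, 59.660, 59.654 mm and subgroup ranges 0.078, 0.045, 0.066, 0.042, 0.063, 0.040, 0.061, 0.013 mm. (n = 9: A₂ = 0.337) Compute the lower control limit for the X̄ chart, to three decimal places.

X̄̄ = (59.660 + 59.651 + 59.668 + 59.659 + 59.660 + 59.655 + 59.660 + 59.654) / 8 = 477.2670 / 8 = 59.6584
R̄ = (0.078 + 0.045 + 0.066 + 0.042 + 0.063 + 0.040 + 0.061 + 0.013) / 8 = 0.4080 / 8 = 0.0510
LCL = X̄̄ − A₂·R̄ = 59.6584 − 0.337 × 0.0510 = 59.6412

59.641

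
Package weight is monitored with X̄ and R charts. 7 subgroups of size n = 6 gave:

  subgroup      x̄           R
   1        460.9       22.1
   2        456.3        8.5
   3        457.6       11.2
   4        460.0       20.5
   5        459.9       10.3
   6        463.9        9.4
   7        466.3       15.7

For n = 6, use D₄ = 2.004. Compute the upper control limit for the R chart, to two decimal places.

R̄ = (22.1 + 8.5 + 11.2 + 20.5 + 10.3 + 9.4 + 15.7) / 7 = 97.7000 / 7 = 13.9571
UCL_R = D₄·R̄ = 2.004 × 13.9571 = 27.9701

27.97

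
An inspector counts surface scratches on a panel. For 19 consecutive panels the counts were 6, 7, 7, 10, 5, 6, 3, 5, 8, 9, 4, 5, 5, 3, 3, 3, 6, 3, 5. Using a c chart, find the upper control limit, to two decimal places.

12.41

c̄ = (6 + 7 + 7 + 10 + 5 + 6 + 3 + 5 + 8 + 9 + 4 + 5 + 5 + 3 + 3 + 3 + 6 + 3 + 5) / 19 = 103 / 19 = 5.4211
UCL = c̄ + 3√c̄ = 5.4211 + 3 × √5.4211 = 5.4211 + 3 × 2.3283 = 12.4060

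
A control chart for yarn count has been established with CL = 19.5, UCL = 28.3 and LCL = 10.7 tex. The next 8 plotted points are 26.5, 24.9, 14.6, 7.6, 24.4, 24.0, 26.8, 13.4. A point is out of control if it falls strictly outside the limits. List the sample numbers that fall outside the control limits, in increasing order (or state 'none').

4

Compare each point to [10.7, 28.3]: sample 4 = 7.6 < LCL.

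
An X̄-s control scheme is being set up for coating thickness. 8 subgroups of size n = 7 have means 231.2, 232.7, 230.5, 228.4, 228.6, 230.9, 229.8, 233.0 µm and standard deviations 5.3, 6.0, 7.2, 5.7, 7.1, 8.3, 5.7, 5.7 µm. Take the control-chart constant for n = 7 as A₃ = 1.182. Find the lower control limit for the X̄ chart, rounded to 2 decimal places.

223.10

X̄̄ = (231.2 + 232.7 + 230.5 + 228.4 + 228.6 + 230.9 + 229.8 + 233.0) / 8 = 230.6375
s̄ = (5.3 + 6.0 + 7.2 + 5.7 + 7.1 + 8.3 + 5.7 + 5.7) / 8 = 6.3750
LCL = X̄̄ − A₃·s̄ = 230.6375 − 1.182 × 6.3750 = 223.1022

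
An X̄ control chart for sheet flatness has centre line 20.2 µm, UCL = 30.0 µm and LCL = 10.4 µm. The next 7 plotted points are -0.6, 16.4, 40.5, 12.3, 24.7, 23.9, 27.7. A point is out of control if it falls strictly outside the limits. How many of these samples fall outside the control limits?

2

Compare each point to [10.4, 30.0]: sample 1 = -0.6 < LCL; sample 3 = 40.5 > UCL.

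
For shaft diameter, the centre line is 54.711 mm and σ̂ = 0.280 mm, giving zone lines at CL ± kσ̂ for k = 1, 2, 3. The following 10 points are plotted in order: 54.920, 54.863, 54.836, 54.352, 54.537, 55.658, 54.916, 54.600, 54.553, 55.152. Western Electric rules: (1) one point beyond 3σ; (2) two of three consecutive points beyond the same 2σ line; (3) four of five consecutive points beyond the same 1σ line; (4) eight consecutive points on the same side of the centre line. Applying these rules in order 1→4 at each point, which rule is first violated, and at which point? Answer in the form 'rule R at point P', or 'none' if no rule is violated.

Zone of each point (C = within 1σ̂, B = 1σ̂–2σ̂, A = 2σ̂–3σ̂, * = beyond 3σ̂; sign = side of CL): 1:+C, 2:+C, 3:+C, 4:-B, 5:-C, 6:+*, 7:+C, 8:-C, 9:-C, 10:+B
Rule 1 (one point beyond the 3σ limits) is satisfied at point 6.

rule 1 at point 6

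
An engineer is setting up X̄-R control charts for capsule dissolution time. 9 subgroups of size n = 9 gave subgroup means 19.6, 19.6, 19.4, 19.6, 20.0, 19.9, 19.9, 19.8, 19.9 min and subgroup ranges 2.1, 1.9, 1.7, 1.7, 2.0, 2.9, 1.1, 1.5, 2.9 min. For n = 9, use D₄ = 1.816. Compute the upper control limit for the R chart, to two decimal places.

R̄ = (2.1 + 1.9 + 1.7 + 1.7 + 2.0 + 2.9 + 1.1 + 1.5 + 2.9) / 9 = 17.8000 / 9 = 1.9778
UCL_R = D₄·R̄ = 1.816 × 1.9778 = 3.5916

3.59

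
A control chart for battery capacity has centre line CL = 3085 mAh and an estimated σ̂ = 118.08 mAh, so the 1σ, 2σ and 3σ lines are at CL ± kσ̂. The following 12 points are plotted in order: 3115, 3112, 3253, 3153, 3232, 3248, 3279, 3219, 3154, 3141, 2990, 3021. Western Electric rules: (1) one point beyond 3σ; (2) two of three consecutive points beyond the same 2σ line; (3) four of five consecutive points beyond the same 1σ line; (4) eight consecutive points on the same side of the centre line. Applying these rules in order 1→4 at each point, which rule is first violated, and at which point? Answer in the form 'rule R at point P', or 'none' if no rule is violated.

rule 3 at point 7

Zone of each point (C = within 1σ̂, B = 1σ̂–2σ̂, A = 2σ̂–3σ̂, * = beyond 3σ̂; sign = side of CL): 1:+C, 2:+C, 3:+B, 4:+C, 5:+B, 6:+B, 7:+B, 8:+B, 9:+C, 10:+C, 11:-C, 12:-C
Rule 3 (four of five consecutive points beyond the same 1σ limit) is satisfied at point 7.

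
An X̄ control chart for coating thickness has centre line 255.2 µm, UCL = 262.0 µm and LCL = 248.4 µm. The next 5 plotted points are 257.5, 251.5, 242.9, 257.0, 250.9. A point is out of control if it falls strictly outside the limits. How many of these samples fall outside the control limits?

1

Compare each point to [248.4, 262.0]: sample 3 = 242.9 < LCL.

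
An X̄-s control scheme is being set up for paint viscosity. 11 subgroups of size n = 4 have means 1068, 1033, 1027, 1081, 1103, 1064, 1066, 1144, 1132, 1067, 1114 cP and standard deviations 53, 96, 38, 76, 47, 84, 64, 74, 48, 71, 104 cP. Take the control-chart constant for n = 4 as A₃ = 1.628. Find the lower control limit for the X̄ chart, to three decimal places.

X̄̄ = (1068 + 1033 + 1027 + 1081 + 1103 + 1064 + 1066 + 1144 + 1132 + 1067 + 1114) / 11 = 1081.7273
s̄ = (53 + 96 + 38 + 76 + 47 + 84 + 64 + 74 + 48 + 71 + 104) / 11 = 68.6364
LCL = X̄̄ − A₃·s̄ = 1081.7273 − 1.628 × 68.6364 = 969.9873

969.987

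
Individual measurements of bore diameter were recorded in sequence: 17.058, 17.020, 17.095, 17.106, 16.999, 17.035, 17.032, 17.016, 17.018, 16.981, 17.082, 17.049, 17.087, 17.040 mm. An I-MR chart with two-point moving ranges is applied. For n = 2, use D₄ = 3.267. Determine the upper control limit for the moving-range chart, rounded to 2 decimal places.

Moving ranges: 0.038, 0.075, 0.011, 0.107, 0.036, 0.003, 0.016, 0.002, 0.037, 0.101, 0.033, 0.038, 0.047; M̄R̄ = 0.5440 / 13 = 0.0418
UCL_MR = D₄·M̄R̄ = 3.267 × 0.0418 = 0.1367

0.14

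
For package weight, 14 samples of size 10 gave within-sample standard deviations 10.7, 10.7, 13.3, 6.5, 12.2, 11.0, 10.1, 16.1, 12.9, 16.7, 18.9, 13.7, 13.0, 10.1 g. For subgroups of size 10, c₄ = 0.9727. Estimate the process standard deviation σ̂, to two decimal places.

s̄ = (10.7 + 10.7 + 13.3 + 6.5 + 12.2 + 11.0 + 10.1 + 16.1 + 12.9 + 16.7 + 18.9 + 13.7 + 13.0 + 10.1) / 14 = 12.5643
σ̂ = s̄ / c₄ = 12.5643 / 0.9727 = 12.9169

12.92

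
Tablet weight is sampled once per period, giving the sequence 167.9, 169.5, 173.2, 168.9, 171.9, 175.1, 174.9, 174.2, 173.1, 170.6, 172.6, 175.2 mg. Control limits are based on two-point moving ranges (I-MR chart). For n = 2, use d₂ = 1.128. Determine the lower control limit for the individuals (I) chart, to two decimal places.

X̄ = (167.9 + 169.5 + 173.2 + 168.9 + 171.9 + 175.1 + 174.9 + 174.2 + 173.1 + 170.6 + 172.6 + 175.2) / 12 = 172.2583
Moving ranges: 1.6, 3.7, 4.3, 3.0, 3.2, 0.2, 0.7, 1.1, 2.5, 2.0, 2.6; M̄R̄ = 24.9000 / 11 = 2.2636
LCL = X̄ − 3·M̄R̄/d₂ = 172.2583 − 3 × 2.2636 / 1.128 = 166.2380

166.24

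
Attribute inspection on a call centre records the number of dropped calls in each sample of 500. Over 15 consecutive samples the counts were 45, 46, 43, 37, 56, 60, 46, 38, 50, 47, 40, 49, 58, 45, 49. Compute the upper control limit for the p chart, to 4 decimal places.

p̄ = Σdᵢ / (k·n) = 709 / (15 × 500) = 0.09453
UCL = p̄ + 3·√(p̄(1−p̄)/n) = 0.09453 + 3 × √(0.09453×0.90547/500) = 0.09453 + 3 × 0.01308 = 0.13379

0.1338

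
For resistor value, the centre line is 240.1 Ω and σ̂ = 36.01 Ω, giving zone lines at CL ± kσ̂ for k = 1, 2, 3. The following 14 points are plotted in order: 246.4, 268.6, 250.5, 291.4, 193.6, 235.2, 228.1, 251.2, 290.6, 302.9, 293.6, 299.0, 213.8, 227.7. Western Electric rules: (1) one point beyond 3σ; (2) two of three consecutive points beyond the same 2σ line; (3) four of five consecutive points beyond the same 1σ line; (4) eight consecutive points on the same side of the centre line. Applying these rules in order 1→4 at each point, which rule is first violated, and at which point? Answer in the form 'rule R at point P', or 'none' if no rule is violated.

rule 3 at point 12

Zone of each point (C = within 1σ̂, B = 1σ̂–2σ̂, A = 2σ̂–3σ̂, * = beyond 3σ̂; sign = side of CL): 1:+C, 2:+C, 3:+C, 4:+B, 5:-B, 6:-C, 7:-C, 8:+C, 9:+B, 10:+B, 11:+B, 12:+B, 13:-C, 14:-C
Rule 3 (four of five consecutive points beyond the same 1σ limit) is satisfied at point 12.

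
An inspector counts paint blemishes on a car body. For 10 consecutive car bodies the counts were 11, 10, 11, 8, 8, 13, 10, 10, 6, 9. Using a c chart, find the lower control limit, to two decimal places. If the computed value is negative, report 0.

c̄ = (11 + 10 + 11 + 8 + 8 + 13 + 10 + 10 + 6 + 9) / 10 = 96 / 10 = 9.6000
LCL = c̄ − 3√c̄ = 9.6000 − 3 × 3.0984 = 0.3048

0.30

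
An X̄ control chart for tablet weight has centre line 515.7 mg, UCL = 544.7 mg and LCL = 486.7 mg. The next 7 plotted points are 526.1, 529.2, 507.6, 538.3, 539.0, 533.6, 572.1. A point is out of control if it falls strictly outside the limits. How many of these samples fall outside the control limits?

Compare each point to [486.7, 544.7]: sample 7 = 572.1 > UCL.

1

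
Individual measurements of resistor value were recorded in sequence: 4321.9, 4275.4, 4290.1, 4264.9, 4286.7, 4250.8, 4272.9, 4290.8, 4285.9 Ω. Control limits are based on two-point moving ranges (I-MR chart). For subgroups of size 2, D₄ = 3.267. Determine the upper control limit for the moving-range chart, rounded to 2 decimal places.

Moving ranges: 46.5, 14.7, 25.2, 21.8, 35.9, 22.1, 17.9, 4.9; M̄R̄ = 189.0000 / 8 = 23.6250
UCL_MR = D₄·M̄R̄ = 3.267 × 23.6250 = 77.1829

77.18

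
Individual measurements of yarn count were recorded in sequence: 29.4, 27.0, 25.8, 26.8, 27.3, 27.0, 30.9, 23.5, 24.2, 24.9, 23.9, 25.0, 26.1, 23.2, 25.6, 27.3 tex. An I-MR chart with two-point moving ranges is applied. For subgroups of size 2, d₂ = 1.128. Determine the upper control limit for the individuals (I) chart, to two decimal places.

X̄ = (29.4 + 27.0 + 25.8 + 26.8 + 27.3 + 27.0 + 30.9 + 23.5 + 24.2 + 24.9 + 23.9 + 25.0 + 26.1 + 23.2 + 25.6 + 27.3) / 16 = 26.1187
Moving ranges: 2.4, 1.2, 1.0, 0.5, 0.3, 3.9, 7.4, 0.7, 0.7, 1.0, 1.1, 1.1, 2.9, 2.4, 1.7; M̄R̄ = 28.3000 / 15 = 1.8867
UCL = X̄ + 3·M̄R̄/d₂ = 26.1187 + 3 × 1.8867 / 1.128 = 31.1365

31.14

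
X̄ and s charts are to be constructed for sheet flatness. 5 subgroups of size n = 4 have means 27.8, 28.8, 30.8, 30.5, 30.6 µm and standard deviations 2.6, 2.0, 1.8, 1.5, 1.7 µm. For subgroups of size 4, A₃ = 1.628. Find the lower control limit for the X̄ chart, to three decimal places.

X̄̄ = (27.8 + 28.8 + 30.8 + 30.5 + 30.6) / 5 = 29.7000
s̄ = (2.6 + 2.0 + 1.8 + 1.5 + 1.7) / 5 = 1.9200
LCL = X̄̄ − A₃·s̄ = 29.7000 − 1.628 × 1.9200 = 26.5742

26.574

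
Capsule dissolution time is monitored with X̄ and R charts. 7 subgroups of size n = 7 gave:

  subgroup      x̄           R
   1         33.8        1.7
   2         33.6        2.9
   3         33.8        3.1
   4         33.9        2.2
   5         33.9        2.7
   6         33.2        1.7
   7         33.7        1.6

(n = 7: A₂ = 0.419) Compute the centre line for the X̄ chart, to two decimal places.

X̄̄ = (33.8 + 33.6 + 33.8 + 33.9 + 33.9 + 33.2 + 33.7) / 7 = 235.9000 / 7 = 33.7000
CL = X̄̄ = 33.7000

33.70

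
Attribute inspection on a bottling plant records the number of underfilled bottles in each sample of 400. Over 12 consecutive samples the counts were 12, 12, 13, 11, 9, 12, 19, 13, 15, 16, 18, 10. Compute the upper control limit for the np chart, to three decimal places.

24.104

p̄ = Σdᵢ / (k·n) = 160 / (12 × 400) = 0.03333
UCL = np̄ + 3·√(np̄(1−p̄)) = 13.3333 + 3 × √(13.3333×0.96667) = 13.3333 + 3 × 3.5901 = 24.1037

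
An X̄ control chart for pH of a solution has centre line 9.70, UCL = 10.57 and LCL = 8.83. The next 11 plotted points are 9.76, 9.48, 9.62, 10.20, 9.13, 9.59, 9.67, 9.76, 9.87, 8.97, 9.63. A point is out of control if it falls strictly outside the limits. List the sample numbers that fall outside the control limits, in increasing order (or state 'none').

All 11 points lie within [8.83, 10.57].

none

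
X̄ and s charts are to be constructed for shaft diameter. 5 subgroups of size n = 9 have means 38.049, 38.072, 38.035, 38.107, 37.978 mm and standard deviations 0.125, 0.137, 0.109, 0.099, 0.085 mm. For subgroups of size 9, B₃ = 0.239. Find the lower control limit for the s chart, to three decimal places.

s̄ = (0.125 + 0.137 + 0.109 + 0.099 + 0.085) / 5 = 0.1110
LCL_s = B₃·s̄ = 0.239 × 0.1110 = 0.0265

0.027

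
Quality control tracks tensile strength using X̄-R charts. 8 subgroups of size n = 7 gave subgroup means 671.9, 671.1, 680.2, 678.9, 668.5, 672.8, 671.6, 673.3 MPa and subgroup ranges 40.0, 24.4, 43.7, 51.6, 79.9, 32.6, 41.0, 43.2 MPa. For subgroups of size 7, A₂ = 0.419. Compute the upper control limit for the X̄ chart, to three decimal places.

X̄̄ = (671.9 + 671.1 + 680.2 + 678.9 + 668.5 + 672.8 + 671.6 + 673.3) / 8 = 5388.3000 / 8 = 673.5375
R̄ = (40.0 + 24.4 + 43.7 + 51.6 + 79.9 + 32.6 + 41.0 + 43.2) / 8 = 356.4000 / 8 = 44.5500
UCL = X̄̄ + A₂·R̄ = 673.5375 + 0.419 × 44.5500 = 692.2040

692.204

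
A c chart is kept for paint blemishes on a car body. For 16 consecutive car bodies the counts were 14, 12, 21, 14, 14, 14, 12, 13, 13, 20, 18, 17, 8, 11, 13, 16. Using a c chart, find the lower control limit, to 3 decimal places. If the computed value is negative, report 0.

c̄ = (14 + 12 + 21 + 14 + 14 + 14 + 12 + 13 + 13 + 20 + 18 + 17 + 8 + 11 + 13 + 16) / 16 = 230 / 16 = 14.3750
LCL = c̄ − 3√c̄ = 14.3750 − 3 × 3.7914 = 3.0007

3.001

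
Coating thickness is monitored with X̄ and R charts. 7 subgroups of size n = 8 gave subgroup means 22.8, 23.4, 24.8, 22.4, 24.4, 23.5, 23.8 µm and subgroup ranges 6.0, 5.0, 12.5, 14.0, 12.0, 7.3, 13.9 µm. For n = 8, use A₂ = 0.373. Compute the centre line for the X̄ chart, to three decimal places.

23.586

X̄̄ = (22.8 + 23.4 + 24.8 + 22.4 + 24.4 + 23.5 + 23.8) / 7 = 165.1000 / 7 = 23.5857
CL = X̄̄ = 23.5857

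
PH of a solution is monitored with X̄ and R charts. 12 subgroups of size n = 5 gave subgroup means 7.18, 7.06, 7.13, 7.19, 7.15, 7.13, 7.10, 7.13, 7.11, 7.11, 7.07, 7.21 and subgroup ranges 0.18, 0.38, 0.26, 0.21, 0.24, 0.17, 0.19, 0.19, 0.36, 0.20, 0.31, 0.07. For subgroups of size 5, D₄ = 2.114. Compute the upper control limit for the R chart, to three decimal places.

0.486

R̄ = (0.18 + 0.38 + 0.26 + 0.21 + 0.24 + 0.17 + 0.19 + 0.19 + 0.36 + 0.20 + 0.31 + 0.07) / 12 = 2.7600 / 12 = 0.2300
UCL_R = D₄·R̄ = 2.114 × 0.2300 = 0.4862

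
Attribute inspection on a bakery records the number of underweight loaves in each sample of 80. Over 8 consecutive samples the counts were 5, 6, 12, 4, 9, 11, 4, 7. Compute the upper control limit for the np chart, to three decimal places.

14.953

p̄ = Σdᵢ / (k·n) = 58 / (8 × 80) = 0.09062
UCL = np̄ + 3·√(np̄(1−p̄)) = 7.2500 + 3 × √(7.2500×0.90938) = 7.2500 + 3 × 2.5677 = 14.9530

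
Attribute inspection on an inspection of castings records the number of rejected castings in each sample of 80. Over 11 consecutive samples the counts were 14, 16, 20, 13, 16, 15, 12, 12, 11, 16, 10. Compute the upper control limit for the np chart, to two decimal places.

p̄ = Σdᵢ / (k·n) = 155 / (11 × 80) = 0.17614
UCL = np̄ + 3·√(np̄(1−p̄)) = 14.0909 + 3 × √(14.0909×0.82386) = 14.0909 + 3 × 3.4072 = 24.3125

24.31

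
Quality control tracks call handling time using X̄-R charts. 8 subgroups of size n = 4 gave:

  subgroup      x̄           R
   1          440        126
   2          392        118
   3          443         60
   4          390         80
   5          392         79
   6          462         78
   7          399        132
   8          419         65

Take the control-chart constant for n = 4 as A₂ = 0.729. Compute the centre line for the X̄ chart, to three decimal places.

417.125

X̄̄ = (440 + 392 + 443 + 390 + 392 + 462 + 399 + 419) / 8 = 3337.0000 / 8 = 417.1250
CL = X̄̄ = 417.1250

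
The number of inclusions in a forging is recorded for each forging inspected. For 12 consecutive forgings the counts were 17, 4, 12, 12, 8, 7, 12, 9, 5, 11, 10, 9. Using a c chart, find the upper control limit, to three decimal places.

c̄ = (17 + 4 + 12 + 12 + 8 + 7 + 12 + 9 + 5 + 11 + 10 + 9) / 12 = 116 / 12 = 9.6667
UCL = c̄ + 3√c̄ = 9.6667 + 3 × √9.6667 = 9.6667 + 3 × 3.1091 = 18.9940

18.994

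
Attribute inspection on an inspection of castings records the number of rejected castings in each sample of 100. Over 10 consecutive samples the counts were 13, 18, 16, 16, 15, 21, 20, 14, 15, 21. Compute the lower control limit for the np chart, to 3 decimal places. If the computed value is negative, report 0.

p̄ = Σdᵢ / (k·n) = 169 / (10 × 100) = 0.16900
LCL = np̄ − 3·√(np̄(1−p̄)) = 16.9000 − 3 × 3.7475 = 5.6574

5.657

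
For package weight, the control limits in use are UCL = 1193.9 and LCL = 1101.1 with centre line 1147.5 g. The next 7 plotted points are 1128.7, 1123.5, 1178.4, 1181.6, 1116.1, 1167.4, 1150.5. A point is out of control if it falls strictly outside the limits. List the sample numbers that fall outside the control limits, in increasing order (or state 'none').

All 7 points lie within [1101.1, 1193.9].

none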